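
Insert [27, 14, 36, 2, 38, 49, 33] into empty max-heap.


Insert 27: [27]
Insert 14: [27, 14]
Insert 36: [36, 14, 27]
Insert 2: [36, 14, 27, 2]
Insert 38: [38, 36, 27, 2, 14]
Insert 49: [49, 36, 38, 2, 14, 27]
Insert 33: [49, 36, 38, 2, 14, 27, 33]

Final heap: [49, 36, 38, 2, 14, 27, 33]


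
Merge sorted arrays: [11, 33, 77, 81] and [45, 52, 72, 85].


Take 11 from A
Take 33 from A
Take 45 from B
Take 52 from B
Take 72 from B
Take 77 from A
Take 81 from A

Merged: [11, 33, 45, 52, 72, 77, 81, 85]


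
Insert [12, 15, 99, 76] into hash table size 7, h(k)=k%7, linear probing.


Insert 12: h=5 -> slot 5
Insert 15: h=1 -> slot 1
Insert 99: h=1, 1 probes -> slot 2
Insert 76: h=6 -> slot 6

Table: [None, 15, 99, None, None, 12, 76]


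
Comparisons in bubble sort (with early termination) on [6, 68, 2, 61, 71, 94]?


Algorithm: bubble sort (with early termination)
Input: [6, 68, 2, 61, 71, 94]
Sorted: [2, 6, 61, 68, 71, 94]

12


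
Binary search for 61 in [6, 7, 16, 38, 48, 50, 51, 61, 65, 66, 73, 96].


Step 1: lo=0, hi=11, mid=5, val=50
Step 2: lo=6, hi=11, mid=8, val=65
Step 3: lo=6, hi=7, mid=6, val=51
Step 4: lo=7, hi=7, mid=7, val=61

Found at index 7


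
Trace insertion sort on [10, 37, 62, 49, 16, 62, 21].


Initial: [10, 37, 62, 49, 16, 62, 21]
Insert 37: [10, 37, 62, 49, 16, 62, 21]
Insert 62: [10, 37, 62, 49, 16, 62, 21]
Insert 49: [10, 37, 49, 62, 16, 62, 21]
Insert 16: [10, 16, 37, 49, 62, 62, 21]
Insert 62: [10, 16, 37, 49, 62, 62, 21]
Insert 21: [10, 16, 21, 37, 49, 62, 62]

Sorted: [10, 16, 21, 37, 49, 62, 62]


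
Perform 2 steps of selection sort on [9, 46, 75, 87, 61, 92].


Initial: [9, 46, 75, 87, 61, 92]
Step 1: min=9 at 0
  Swap: [9, 46, 75, 87, 61, 92]
Step 2: min=46 at 1
  Swap: [9, 46, 75, 87, 61, 92]

After 2 steps: [9, 46, 75, 87, 61, 92]


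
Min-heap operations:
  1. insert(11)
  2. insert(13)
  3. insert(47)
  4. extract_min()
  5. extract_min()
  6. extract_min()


insert(11) -> [11]
insert(13) -> [11, 13]
insert(47) -> [11, 13, 47]
extract_min()->11, [13, 47]
extract_min()->13, [47]
extract_min()->47, []

Final heap: []


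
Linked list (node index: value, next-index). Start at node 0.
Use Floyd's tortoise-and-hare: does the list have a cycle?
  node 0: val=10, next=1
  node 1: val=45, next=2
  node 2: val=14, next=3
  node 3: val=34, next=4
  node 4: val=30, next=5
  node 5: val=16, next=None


Floyd's tortoise (slow, +1) and hare (fast, +2):
  init: slow=0, fast=0
  step 1: slow=1, fast=2
  step 2: slow=2, fast=4
  step 3: fast 4->5->None, no cycle

Cycle: no


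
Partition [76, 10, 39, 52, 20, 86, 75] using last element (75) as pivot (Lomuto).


Pivot: 75
  10 <= 75: swap -> [10, 76, 39, 52, 20, 86, 75]
  39 <= 75: swap -> [10, 39, 76, 52, 20, 86, 75]
  52 <= 75: swap -> [10, 39, 52, 76, 20, 86, 75]
  20 <= 75: swap -> [10, 39, 52, 20, 76, 86, 75]
Place pivot at 4: [10, 39, 52, 20, 75, 86, 76]

Partitioned: [10, 39, 52, 20, 75, 86, 76]


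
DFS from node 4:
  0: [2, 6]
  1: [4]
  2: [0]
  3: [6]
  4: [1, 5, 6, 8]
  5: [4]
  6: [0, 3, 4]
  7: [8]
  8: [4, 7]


Visit 4, push [8, 6, 5, 1]
Visit 1, push []
Visit 5, push []
Visit 6, push [3, 0]
Visit 0, push [2]
Visit 2, push []
Visit 3, push []
Visit 8, push [7]
Visit 7, push []

DFS order: [4, 1, 5, 6, 0, 2, 3, 8, 7]


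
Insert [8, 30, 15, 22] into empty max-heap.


Insert 8: [8]
Insert 30: [30, 8]
Insert 15: [30, 8, 15]
Insert 22: [30, 22, 15, 8]

Final heap: [30, 22, 15, 8]


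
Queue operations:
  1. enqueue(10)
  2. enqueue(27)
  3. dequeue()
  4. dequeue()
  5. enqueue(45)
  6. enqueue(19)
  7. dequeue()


enqueue(10) -> [10]
enqueue(27) -> [10, 27]
dequeue()->10, [27]
dequeue()->27, []
enqueue(45) -> [45]
enqueue(19) -> [45, 19]
dequeue()->45, [19]

Final queue: [19]


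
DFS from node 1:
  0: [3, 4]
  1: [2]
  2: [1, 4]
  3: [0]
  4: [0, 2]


Visit 1, push [2]
Visit 2, push [4]
Visit 4, push [0]
Visit 0, push [3]
Visit 3, push []

DFS order: [1, 2, 4, 0, 3]


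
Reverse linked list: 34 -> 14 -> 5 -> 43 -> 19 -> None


Step 1: curr=34, set curr.next=prev(None) | reversed so far: 34
Step 2: curr=14, set curr.next=prev(34) | reversed so far: 14 -> 34
Step 3: curr=5, set curr.next=prev(14) | reversed so far: 5 -> 14 -> 34
Step 4: curr=43, set curr.next=prev(5) | reversed so far: 43 -> 5 -> 14 -> 34
Step 5: curr=19, set curr.next=prev(43) | reversed so far: 19 -> 43 -> 5 -> 14 -> 34

19 -> 43 -> 5 -> 14 -> 34 -> None


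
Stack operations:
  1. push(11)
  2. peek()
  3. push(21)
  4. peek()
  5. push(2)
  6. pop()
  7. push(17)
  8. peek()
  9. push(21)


push(11) -> [11]
peek()->11
push(21) -> [11, 21]
peek()->21
push(2) -> [11, 21, 2]
pop()->2, [11, 21]
push(17) -> [11, 21, 17]
peek()->17
push(21) -> [11, 21, 17, 21]

Final stack: [11, 21, 17, 21]


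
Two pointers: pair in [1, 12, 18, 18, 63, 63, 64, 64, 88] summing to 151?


lo=0(1)+hi=8(88)=89
lo=1(12)+hi=8(88)=100
lo=2(18)+hi=8(88)=106
lo=3(18)+hi=8(88)=106
lo=4(63)+hi=8(88)=151

Yes: 63+88=151


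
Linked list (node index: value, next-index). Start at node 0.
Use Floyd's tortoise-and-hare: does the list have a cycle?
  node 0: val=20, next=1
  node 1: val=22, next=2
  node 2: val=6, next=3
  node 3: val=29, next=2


Floyd's tortoise (slow, +1) and hare (fast, +2):
  init: slow=0, fast=0
  step 1: slow=1, fast=2
  step 2: slow=2, fast=2
  slow == fast at node 2: cycle detected

Cycle: yes


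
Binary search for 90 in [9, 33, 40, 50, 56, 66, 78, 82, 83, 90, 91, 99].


Step 1: lo=0, hi=11, mid=5, val=66
Step 2: lo=6, hi=11, mid=8, val=83
Step 3: lo=9, hi=11, mid=10, val=91
Step 4: lo=9, hi=9, mid=9, val=90

Found at index 9


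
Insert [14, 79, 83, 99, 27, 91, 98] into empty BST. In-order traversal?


Insert 14: root
Insert 79: R from 14
Insert 83: R from 14 -> R from 79
Insert 99: R from 14 -> R from 79 -> R from 83
Insert 27: R from 14 -> L from 79
Insert 91: R from 14 -> R from 79 -> R from 83 -> L from 99
Insert 98: R from 14 -> R from 79 -> R from 83 -> L from 99 -> R from 91

In-order: [14, 27, 79, 83, 91, 98, 99]


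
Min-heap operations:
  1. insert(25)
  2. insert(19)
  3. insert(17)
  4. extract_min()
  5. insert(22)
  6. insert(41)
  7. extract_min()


insert(25) -> [25]
insert(19) -> [19, 25]
insert(17) -> [17, 25, 19]
extract_min()->17, [19, 25]
insert(22) -> [19, 25, 22]
insert(41) -> [19, 25, 22, 41]
extract_min()->19, [22, 25, 41]

Final heap: [22, 25, 41]


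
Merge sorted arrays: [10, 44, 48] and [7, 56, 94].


Take 7 from B
Take 10 from A
Take 44 from A
Take 48 from A

Merged: [7, 10, 44, 48, 56, 94]


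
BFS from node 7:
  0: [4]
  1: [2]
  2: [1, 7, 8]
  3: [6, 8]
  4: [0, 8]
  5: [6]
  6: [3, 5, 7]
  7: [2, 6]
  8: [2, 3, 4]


Visit 7, enqueue [2, 6]
Visit 2, enqueue [1, 8]
Visit 6, enqueue [3, 5]
Visit 1, enqueue []
Visit 8, enqueue [4]
Visit 3, enqueue []
Visit 5, enqueue []
Visit 4, enqueue [0]
Visit 0, enqueue []

BFS order: [7, 2, 6, 1, 8, 3, 5, 4, 0]


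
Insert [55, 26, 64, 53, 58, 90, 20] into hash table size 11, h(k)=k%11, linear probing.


Insert 55: h=0 -> slot 0
Insert 26: h=4 -> slot 4
Insert 64: h=9 -> slot 9
Insert 53: h=9, 1 probes -> slot 10
Insert 58: h=3 -> slot 3
Insert 90: h=2 -> slot 2
Insert 20: h=9, 3 probes -> slot 1

Table: [55, 20, 90, 58, 26, None, None, None, None, 64, 53]


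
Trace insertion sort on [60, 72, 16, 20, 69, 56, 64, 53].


Initial: [60, 72, 16, 20, 69, 56, 64, 53]
Insert 72: [60, 72, 16, 20, 69, 56, 64, 53]
Insert 16: [16, 60, 72, 20, 69, 56, 64, 53]
Insert 20: [16, 20, 60, 72, 69, 56, 64, 53]
Insert 69: [16, 20, 60, 69, 72, 56, 64, 53]
Insert 56: [16, 20, 56, 60, 69, 72, 64, 53]
Insert 64: [16, 20, 56, 60, 64, 69, 72, 53]
Insert 53: [16, 20, 53, 56, 60, 64, 69, 72]

Sorted: [16, 20, 53, 56, 60, 64, 69, 72]


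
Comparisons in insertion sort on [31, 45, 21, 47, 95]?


Algorithm: insertion sort
Input: [31, 45, 21, 47, 95]
Sorted: [21, 31, 45, 47, 95]

5


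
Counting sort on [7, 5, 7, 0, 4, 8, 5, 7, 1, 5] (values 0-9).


Input: [7, 5, 7, 0, 4, 8, 5, 7, 1, 5]
Counts: [1, 1, 0, 0, 1, 3, 0, 3, 1, 0]

Sorted: [0, 1, 4, 5, 5, 5, 7, 7, 7, 8]


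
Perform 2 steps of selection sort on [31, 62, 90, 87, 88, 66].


Initial: [31, 62, 90, 87, 88, 66]
Step 1: min=31 at 0
  Swap: [31, 62, 90, 87, 88, 66]
Step 2: min=62 at 1
  Swap: [31, 62, 90, 87, 88, 66]

After 2 steps: [31, 62, 90, 87, 88, 66]


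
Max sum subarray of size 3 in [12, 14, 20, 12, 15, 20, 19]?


[0:3]: 46
[1:4]: 46
[2:5]: 47
[3:6]: 47
[4:7]: 54

Max: 54 at [4:7]


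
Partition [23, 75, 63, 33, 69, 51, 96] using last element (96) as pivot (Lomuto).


Pivot: 96
  23 <= 96: advance i (no swap)
  75 <= 96: advance i (no swap)
  63 <= 96: advance i (no swap)
  33 <= 96: advance i (no swap)
  69 <= 96: advance i (no swap)
  51 <= 96: advance i (no swap)
Place pivot at 6: [23, 75, 63, 33, 69, 51, 96]

Partitioned: [23, 75, 63, 33, 69, 51, 96]


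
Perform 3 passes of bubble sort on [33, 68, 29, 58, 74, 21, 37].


Initial: [33, 68, 29, 58, 74, 21, 37]
Pass 1: [33, 29, 58, 68, 21, 37, 74] (4 swaps)
Pass 2: [29, 33, 58, 21, 37, 68, 74] (3 swaps)
Pass 3: [29, 33, 21, 37, 58, 68, 74] (2 swaps)

After 3 passes: [29, 33, 21, 37, 58, 68, 74]


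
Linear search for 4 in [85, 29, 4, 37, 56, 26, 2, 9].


i=0: 85!=4
i=1: 29!=4
i=2: 4==4 found!

Found at 2, 3 comps


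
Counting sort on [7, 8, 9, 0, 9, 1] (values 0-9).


Input: [7, 8, 9, 0, 9, 1]
Counts: [1, 1, 0, 0, 0, 0, 0, 1, 1, 2]

Sorted: [0, 1, 7, 8, 9, 9]


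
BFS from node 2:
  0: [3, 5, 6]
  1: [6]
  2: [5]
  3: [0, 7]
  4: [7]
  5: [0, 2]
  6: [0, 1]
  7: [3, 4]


Visit 2, enqueue [5]
Visit 5, enqueue [0]
Visit 0, enqueue [3, 6]
Visit 3, enqueue [7]
Visit 6, enqueue [1]
Visit 7, enqueue [4]
Visit 1, enqueue []
Visit 4, enqueue []

BFS order: [2, 5, 0, 3, 6, 7, 1, 4]


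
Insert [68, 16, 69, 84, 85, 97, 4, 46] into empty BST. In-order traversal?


Insert 68: root
Insert 16: L from 68
Insert 69: R from 68
Insert 84: R from 68 -> R from 69
Insert 85: R from 68 -> R from 69 -> R from 84
Insert 97: R from 68 -> R from 69 -> R from 84 -> R from 85
Insert 4: L from 68 -> L from 16
Insert 46: L from 68 -> R from 16

In-order: [4, 16, 46, 68, 69, 84, 85, 97]


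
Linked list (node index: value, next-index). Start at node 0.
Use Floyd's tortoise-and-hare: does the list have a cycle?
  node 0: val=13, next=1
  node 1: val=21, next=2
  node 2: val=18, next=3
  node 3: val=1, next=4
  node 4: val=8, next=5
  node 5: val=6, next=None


Floyd's tortoise (slow, +1) and hare (fast, +2):
  init: slow=0, fast=0
  step 1: slow=1, fast=2
  step 2: slow=2, fast=4
  step 3: fast 4->5->None, no cycle

Cycle: no


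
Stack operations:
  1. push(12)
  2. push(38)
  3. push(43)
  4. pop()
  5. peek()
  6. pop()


push(12) -> [12]
push(38) -> [12, 38]
push(43) -> [12, 38, 43]
pop()->43, [12, 38]
peek()->38
pop()->38, [12]

Final stack: [12]


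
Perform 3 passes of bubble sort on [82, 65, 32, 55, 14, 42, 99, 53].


Initial: [82, 65, 32, 55, 14, 42, 99, 53]
Pass 1: [65, 32, 55, 14, 42, 82, 53, 99] (6 swaps)
Pass 2: [32, 55, 14, 42, 65, 53, 82, 99] (5 swaps)
Pass 3: [32, 14, 42, 55, 53, 65, 82, 99] (3 swaps)

After 3 passes: [32, 14, 42, 55, 53, 65, 82, 99]


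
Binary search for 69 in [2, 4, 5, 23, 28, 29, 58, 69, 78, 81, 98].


Step 1: lo=0, hi=10, mid=5, val=29
Step 2: lo=6, hi=10, mid=8, val=78
Step 3: lo=6, hi=7, mid=6, val=58
Step 4: lo=7, hi=7, mid=7, val=69

Found at index 7


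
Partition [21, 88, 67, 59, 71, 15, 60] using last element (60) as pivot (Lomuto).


Pivot: 60
  21 <= 60: advance i (no swap)
  59 <= 60: swap -> [21, 59, 67, 88, 71, 15, 60]
  15 <= 60: swap -> [21, 59, 15, 88, 71, 67, 60]
Place pivot at 3: [21, 59, 15, 60, 71, 67, 88]

Partitioned: [21, 59, 15, 60, 71, 67, 88]


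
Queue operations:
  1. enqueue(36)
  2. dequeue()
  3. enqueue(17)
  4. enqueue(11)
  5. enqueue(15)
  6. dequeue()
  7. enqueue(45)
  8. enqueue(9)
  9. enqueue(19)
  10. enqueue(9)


enqueue(36) -> [36]
dequeue()->36, []
enqueue(17) -> [17]
enqueue(11) -> [17, 11]
enqueue(15) -> [17, 11, 15]
dequeue()->17, [11, 15]
enqueue(45) -> [11, 15, 45]
enqueue(9) -> [11, 15, 45, 9]
enqueue(19) -> [11, 15, 45, 9, 19]
enqueue(9) -> [11, 15, 45, 9, 19, 9]

Final queue: [11, 15, 45, 9, 19, 9]


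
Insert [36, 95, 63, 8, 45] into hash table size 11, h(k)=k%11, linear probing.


Insert 36: h=3 -> slot 3
Insert 95: h=7 -> slot 7
Insert 63: h=8 -> slot 8
Insert 8: h=8, 1 probes -> slot 9
Insert 45: h=1 -> slot 1

Table: [None, 45, None, 36, None, None, None, 95, 63, 8, None]


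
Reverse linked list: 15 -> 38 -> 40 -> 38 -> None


Step 1: curr=15, set curr.next=prev(None) | reversed so far: 15
Step 2: curr=38, set curr.next=prev(15) | reversed so far: 38 -> 15
Step 3: curr=40, set curr.next=prev(38) | reversed so far: 40 -> 38 -> 15
Step 4: curr=38, set curr.next=prev(40) | reversed so far: 38 -> 40 -> 38 -> 15

38 -> 40 -> 38 -> 15 -> None


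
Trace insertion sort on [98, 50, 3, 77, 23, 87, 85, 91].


Initial: [98, 50, 3, 77, 23, 87, 85, 91]
Insert 50: [50, 98, 3, 77, 23, 87, 85, 91]
Insert 3: [3, 50, 98, 77, 23, 87, 85, 91]
Insert 77: [3, 50, 77, 98, 23, 87, 85, 91]
Insert 23: [3, 23, 50, 77, 98, 87, 85, 91]
Insert 87: [3, 23, 50, 77, 87, 98, 85, 91]
Insert 85: [3, 23, 50, 77, 85, 87, 98, 91]
Insert 91: [3, 23, 50, 77, 85, 87, 91, 98]

Sorted: [3, 23, 50, 77, 85, 87, 91, 98]


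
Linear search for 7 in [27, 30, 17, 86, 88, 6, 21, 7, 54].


i=0: 27!=7
i=1: 30!=7
i=2: 17!=7
i=3: 86!=7
i=4: 88!=7
i=5: 6!=7
i=6: 21!=7
i=7: 7==7 found!

Found at 7, 8 comps


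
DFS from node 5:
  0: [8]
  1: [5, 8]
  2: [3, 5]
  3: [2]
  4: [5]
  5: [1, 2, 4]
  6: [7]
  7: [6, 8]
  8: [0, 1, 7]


Visit 5, push [4, 2, 1]
Visit 1, push [8]
Visit 8, push [7, 0]
Visit 0, push []
Visit 7, push [6]
Visit 6, push []
Visit 2, push [3]
Visit 3, push []
Visit 4, push []

DFS order: [5, 1, 8, 0, 7, 6, 2, 3, 4]


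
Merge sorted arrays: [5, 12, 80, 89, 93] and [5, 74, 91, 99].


Take 5 from A
Take 5 from B
Take 12 from A
Take 74 from B
Take 80 from A
Take 89 from A
Take 91 from B
Take 93 from A

Merged: [5, 5, 12, 74, 80, 89, 91, 93, 99]


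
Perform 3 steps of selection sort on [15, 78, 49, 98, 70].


Initial: [15, 78, 49, 98, 70]
Step 1: min=15 at 0
  Swap: [15, 78, 49, 98, 70]
Step 2: min=49 at 2
  Swap: [15, 49, 78, 98, 70]
Step 3: min=70 at 4
  Swap: [15, 49, 70, 98, 78]

After 3 steps: [15, 49, 70, 98, 78]


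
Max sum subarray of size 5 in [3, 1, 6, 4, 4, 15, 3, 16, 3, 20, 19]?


[0:5]: 18
[1:6]: 30
[2:7]: 32
[3:8]: 42
[4:9]: 41
[5:10]: 57
[6:11]: 61

Max: 61 at [6:11]


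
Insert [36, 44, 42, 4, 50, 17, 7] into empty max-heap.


Insert 36: [36]
Insert 44: [44, 36]
Insert 42: [44, 36, 42]
Insert 4: [44, 36, 42, 4]
Insert 50: [50, 44, 42, 4, 36]
Insert 17: [50, 44, 42, 4, 36, 17]
Insert 7: [50, 44, 42, 4, 36, 17, 7]

Final heap: [50, 44, 42, 4, 36, 17, 7]


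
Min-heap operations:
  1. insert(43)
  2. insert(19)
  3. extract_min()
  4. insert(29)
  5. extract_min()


insert(43) -> [43]
insert(19) -> [19, 43]
extract_min()->19, [43]
insert(29) -> [29, 43]
extract_min()->29, [43]

Final heap: [43]


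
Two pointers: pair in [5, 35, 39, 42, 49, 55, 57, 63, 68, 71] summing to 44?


lo=0(5)+hi=9(71)=76
lo=0(5)+hi=8(68)=73
lo=0(5)+hi=7(63)=68
lo=0(5)+hi=6(57)=62
lo=0(5)+hi=5(55)=60
lo=0(5)+hi=4(49)=54
lo=0(5)+hi=3(42)=47
lo=0(5)+hi=2(39)=44

Yes: 5+39=44


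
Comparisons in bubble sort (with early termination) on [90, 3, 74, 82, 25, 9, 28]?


Algorithm: bubble sort (with early termination)
Input: [90, 3, 74, 82, 25, 9, 28]
Sorted: [3, 9, 25, 28, 74, 82, 90]

20


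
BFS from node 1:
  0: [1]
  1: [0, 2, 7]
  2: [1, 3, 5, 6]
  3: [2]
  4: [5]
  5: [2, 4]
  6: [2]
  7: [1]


Visit 1, enqueue [0, 2, 7]
Visit 0, enqueue []
Visit 2, enqueue [3, 5, 6]
Visit 7, enqueue []
Visit 3, enqueue []
Visit 5, enqueue [4]
Visit 6, enqueue []
Visit 4, enqueue []

BFS order: [1, 0, 2, 7, 3, 5, 6, 4]


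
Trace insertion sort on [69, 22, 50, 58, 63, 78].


Initial: [69, 22, 50, 58, 63, 78]
Insert 22: [22, 69, 50, 58, 63, 78]
Insert 50: [22, 50, 69, 58, 63, 78]
Insert 58: [22, 50, 58, 69, 63, 78]
Insert 63: [22, 50, 58, 63, 69, 78]
Insert 78: [22, 50, 58, 63, 69, 78]

Sorted: [22, 50, 58, 63, 69, 78]


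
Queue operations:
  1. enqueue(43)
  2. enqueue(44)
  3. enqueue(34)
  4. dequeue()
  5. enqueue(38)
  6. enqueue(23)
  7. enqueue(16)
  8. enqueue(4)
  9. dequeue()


enqueue(43) -> [43]
enqueue(44) -> [43, 44]
enqueue(34) -> [43, 44, 34]
dequeue()->43, [44, 34]
enqueue(38) -> [44, 34, 38]
enqueue(23) -> [44, 34, 38, 23]
enqueue(16) -> [44, 34, 38, 23, 16]
enqueue(4) -> [44, 34, 38, 23, 16, 4]
dequeue()->44, [34, 38, 23, 16, 4]

Final queue: [34, 38, 23, 16, 4]


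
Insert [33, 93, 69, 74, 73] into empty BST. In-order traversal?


Insert 33: root
Insert 93: R from 33
Insert 69: R from 33 -> L from 93
Insert 74: R from 33 -> L from 93 -> R from 69
Insert 73: R from 33 -> L from 93 -> R from 69 -> L from 74

In-order: [33, 69, 73, 74, 93]


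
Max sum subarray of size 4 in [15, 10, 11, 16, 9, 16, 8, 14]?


[0:4]: 52
[1:5]: 46
[2:6]: 52
[3:7]: 49
[4:8]: 47

Max: 52 at [0:4]


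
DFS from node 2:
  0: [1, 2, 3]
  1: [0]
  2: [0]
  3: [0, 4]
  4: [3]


Visit 2, push [0]
Visit 0, push [3, 1]
Visit 1, push []
Visit 3, push [4]
Visit 4, push []

DFS order: [2, 0, 1, 3, 4]


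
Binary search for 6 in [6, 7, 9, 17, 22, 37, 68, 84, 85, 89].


Step 1: lo=0, hi=9, mid=4, val=22
Step 2: lo=0, hi=3, mid=1, val=7
Step 3: lo=0, hi=0, mid=0, val=6

Found at index 0


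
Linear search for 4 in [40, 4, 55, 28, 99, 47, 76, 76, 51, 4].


i=0: 40!=4
i=1: 4==4 found!

Found at 1, 2 comps


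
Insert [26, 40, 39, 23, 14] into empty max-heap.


Insert 26: [26]
Insert 40: [40, 26]
Insert 39: [40, 26, 39]
Insert 23: [40, 26, 39, 23]
Insert 14: [40, 26, 39, 23, 14]

Final heap: [40, 26, 39, 23, 14]


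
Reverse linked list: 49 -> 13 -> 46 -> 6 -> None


Step 1: curr=49, set curr.next=prev(None) | reversed so far: 49
Step 2: curr=13, set curr.next=prev(49) | reversed so far: 13 -> 49
Step 3: curr=46, set curr.next=prev(13) | reversed so far: 46 -> 13 -> 49
Step 4: curr=6, set curr.next=prev(46) | reversed so far: 6 -> 46 -> 13 -> 49

6 -> 46 -> 13 -> 49 -> None


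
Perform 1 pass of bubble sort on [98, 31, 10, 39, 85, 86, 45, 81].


Initial: [98, 31, 10, 39, 85, 86, 45, 81]
Pass 1: [31, 10, 39, 85, 86, 45, 81, 98] (7 swaps)

After 1 pass: [31, 10, 39, 85, 86, 45, 81, 98]


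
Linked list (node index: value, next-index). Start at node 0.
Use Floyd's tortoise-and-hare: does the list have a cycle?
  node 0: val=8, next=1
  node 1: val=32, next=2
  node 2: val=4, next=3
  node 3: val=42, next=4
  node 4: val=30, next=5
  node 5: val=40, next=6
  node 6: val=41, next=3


Floyd's tortoise (slow, +1) and hare (fast, +2):
  init: slow=0, fast=0
  step 1: slow=1, fast=2
  step 2: slow=2, fast=4
  step 3: slow=3, fast=6
  step 4: slow=4, fast=4
  slow == fast at node 4: cycle detected

Cycle: yes


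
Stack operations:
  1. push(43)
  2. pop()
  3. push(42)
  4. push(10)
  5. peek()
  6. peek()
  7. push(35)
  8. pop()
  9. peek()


push(43) -> [43]
pop()->43, []
push(42) -> [42]
push(10) -> [42, 10]
peek()->10
peek()->10
push(35) -> [42, 10, 35]
pop()->35, [42, 10]
peek()->10

Final stack: [42, 10]


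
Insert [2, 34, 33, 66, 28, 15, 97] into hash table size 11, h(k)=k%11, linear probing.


Insert 2: h=2 -> slot 2
Insert 34: h=1 -> slot 1
Insert 33: h=0 -> slot 0
Insert 66: h=0, 3 probes -> slot 3
Insert 28: h=6 -> slot 6
Insert 15: h=4 -> slot 4
Insert 97: h=9 -> slot 9

Table: [33, 34, 2, 66, 15, None, 28, None, None, 97, None]


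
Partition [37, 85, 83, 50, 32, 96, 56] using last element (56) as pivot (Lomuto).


Pivot: 56
  37 <= 56: advance i (no swap)
  50 <= 56: swap -> [37, 50, 83, 85, 32, 96, 56]
  32 <= 56: swap -> [37, 50, 32, 85, 83, 96, 56]
Place pivot at 3: [37, 50, 32, 56, 83, 96, 85]

Partitioned: [37, 50, 32, 56, 83, 96, 85]


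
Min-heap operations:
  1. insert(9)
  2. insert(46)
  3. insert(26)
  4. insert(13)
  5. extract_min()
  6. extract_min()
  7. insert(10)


insert(9) -> [9]
insert(46) -> [9, 46]
insert(26) -> [9, 46, 26]
insert(13) -> [9, 13, 26, 46]
extract_min()->9, [13, 46, 26]
extract_min()->13, [26, 46]
insert(10) -> [10, 46, 26]

Final heap: [10, 46, 26]


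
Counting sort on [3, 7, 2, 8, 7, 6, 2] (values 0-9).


Input: [3, 7, 2, 8, 7, 6, 2]
Counts: [0, 0, 2, 1, 0, 0, 1, 2, 1, 0]

Sorted: [2, 2, 3, 6, 7, 7, 8]


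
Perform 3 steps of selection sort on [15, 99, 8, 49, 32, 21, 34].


Initial: [15, 99, 8, 49, 32, 21, 34]
Step 1: min=8 at 2
  Swap: [8, 99, 15, 49, 32, 21, 34]
Step 2: min=15 at 2
  Swap: [8, 15, 99, 49, 32, 21, 34]
Step 3: min=21 at 5
  Swap: [8, 15, 21, 49, 32, 99, 34]

After 3 steps: [8, 15, 21, 49, 32, 99, 34]


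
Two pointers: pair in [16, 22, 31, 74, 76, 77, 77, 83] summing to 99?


lo=0(16)+hi=7(83)=99

Yes: 16+83=99


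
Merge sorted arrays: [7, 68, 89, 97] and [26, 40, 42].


Take 7 from A
Take 26 from B
Take 40 from B
Take 42 from B

Merged: [7, 26, 40, 42, 68, 89, 97]


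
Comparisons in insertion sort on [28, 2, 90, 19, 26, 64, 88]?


Algorithm: insertion sort
Input: [28, 2, 90, 19, 26, 64, 88]
Sorted: [2, 19, 26, 28, 64, 88, 90]

12


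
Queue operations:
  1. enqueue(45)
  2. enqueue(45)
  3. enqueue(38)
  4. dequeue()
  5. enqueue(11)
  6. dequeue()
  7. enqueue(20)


enqueue(45) -> [45]
enqueue(45) -> [45, 45]
enqueue(38) -> [45, 45, 38]
dequeue()->45, [45, 38]
enqueue(11) -> [45, 38, 11]
dequeue()->45, [38, 11]
enqueue(20) -> [38, 11, 20]

Final queue: [38, 11, 20]


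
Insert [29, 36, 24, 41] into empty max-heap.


Insert 29: [29]
Insert 36: [36, 29]
Insert 24: [36, 29, 24]
Insert 41: [41, 36, 24, 29]

Final heap: [41, 36, 24, 29]


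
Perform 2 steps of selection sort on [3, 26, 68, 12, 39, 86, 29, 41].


Initial: [3, 26, 68, 12, 39, 86, 29, 41]
Step 1: min=3 at 0
  Swap: [3, 26, 68, 12, 39, 86, 29, 41]
Step 2: min=12 at 3
  Swap: [3, 12, 68, 26, 39, 86, 29, 41]

After 2 steps: [3, 12, 68, 26, 39, 86, 29, 41]


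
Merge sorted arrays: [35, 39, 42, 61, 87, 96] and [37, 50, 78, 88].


Take 35 from A
Take 37 from B
Take 39 from A
Take 42 from A
Take 50 from B
Take 61 from A
Take 78 from B
Take 87 from A
Take 88 from B

Merged: [35, 37, 39, 42, 50, 61, 78, 87, 88, 96]


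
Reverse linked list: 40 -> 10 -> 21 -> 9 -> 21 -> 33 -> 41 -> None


Step 1: curr=40, set curr.next=prev(None) | reversed so far: 40
Step 2: curr=10, set curr.next=prev(40) | reversed so far: 10 -> 40
Step 3: curr=21, set curr.next=prev(10) | reversed so far: 21 -> 10 -> 40
Step 4: curr=9, set curr.next=prev(21) | reversed so far: 9 -> 21 -> 10 -> 40
Step 5: curr=21, set curr.next=prev(9) | reversed so far: 21 -> 9 -> 21 -> 10 -> 40
Step 6: curr=33, set curr.next=prev(21) | reversed so far: 33 -> 21 -> 9 -> 21 -> 10 -> 40
Step 7: curr=41, set curr.next=prev(33) | reversed so far: 41 -> 33 -> 21 -> 9 -> 21 -> 10 -> 40

41 -> 33 -> 21 -> 9 -> 21 -> 10 -> 40 -> None


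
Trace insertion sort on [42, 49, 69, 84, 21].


Initial: [42, 49, 69, 84, 21]
Insert 49: [42, 49, 69, 84, 21]
Insert 69: [42, 49, 69, 84, 21]
Insert 84: [42, 49, 69, 84, 21]
Insert 21: [21, 42, 49, 69, 84]

Sorted: [21, 42, 49, 69, 84]


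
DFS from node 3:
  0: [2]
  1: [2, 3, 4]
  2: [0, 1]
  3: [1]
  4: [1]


Visit 3, push [1]
Visit 1, push [4, 2]
Visit 2, push [0]
Visit 0, push []
Visit 4, push []

DFS order: [3, 1, 2, 0, 4]


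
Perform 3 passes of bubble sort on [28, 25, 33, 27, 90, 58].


Initial: [28, 25, 33, 27, 90, 58]
Pass 1: [25, 28, 27, 33, 58, 90] (3 swaps)
Pass 2: [25, 27, 28, 33, 58, 90] (1 swaps)
Pass 3: [25, 27, 28, 33, 58, 90] (0 swaps)

After 3 passes: [25, 27, 28, 33, 58, 90]


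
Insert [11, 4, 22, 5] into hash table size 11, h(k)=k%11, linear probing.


Insert 11: h=0 -> slot 0
Insert 4: h=4 -> slot 4
Insert 22: h=0, 1 probes -> slot 1
Insert 5: h=5 -> slot 5

Table: [11, 22, None, None, 4, 5, None, None, None, None, None]


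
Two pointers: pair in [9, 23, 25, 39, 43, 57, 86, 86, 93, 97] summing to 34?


lo=0(9)+hi=9(97)=106
lo=0(9)+hi=8(93)=102
lo=0(9)+hi=7(86)=95
lo=0(9)+hi=6(86)=95
lo=0(9)+hi=5(57)=66
lo=0(9)+hi=4(43)=52
lo=0(9)+hi=3(39)=48
lo=0(9)+hi=2(25)=34

Yes: 9+25=34


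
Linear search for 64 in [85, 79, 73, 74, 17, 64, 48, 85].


i=0: 85!=64
i=1: 79!=64
i=2: 73!=64
i=3: 74!=64
i=4: 17!=64
i=5: 64==64 found!

Found at 5, 6 comps


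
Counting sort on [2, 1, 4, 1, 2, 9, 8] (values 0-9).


Input: [2, 1, 4, 1, 2, 9, 8]
Counts: [0, 2, 2, 0, 1, 0, 0, 0, 1, 1]

Sorted: [1, 1, 2, 2, 4, 8, 9]


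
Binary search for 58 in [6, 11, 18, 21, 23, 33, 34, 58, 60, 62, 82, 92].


Step 1: lo=0, hi=11, mid=5, val=33
Step 2: lo=6, hi=11, mid=8, val=60
Step 3: lo=6, hi=7, mid=6, val=34
Step 4: lo=7, hi=7, mid=7, val=58

Found at index 7


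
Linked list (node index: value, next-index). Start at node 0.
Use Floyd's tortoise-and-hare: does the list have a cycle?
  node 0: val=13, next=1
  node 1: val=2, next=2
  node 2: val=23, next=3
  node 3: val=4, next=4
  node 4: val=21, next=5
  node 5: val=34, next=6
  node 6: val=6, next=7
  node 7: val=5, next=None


Floyd's tortoise (slow, +1) and hare (fast, +2):
  init: slow=0, fast=0
  step 1: slow=1, fast=2
  step 2: slow=2, fast=4
  step 3: slow=3, fast=6
  step 4: fast 6->7->None, no cycle

Cycle: no


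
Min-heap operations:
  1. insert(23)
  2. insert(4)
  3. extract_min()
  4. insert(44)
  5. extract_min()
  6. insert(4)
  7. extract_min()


insert(23) -> [23]
insert(4) -> [4, 23]
extract_min()->4, [23]
insert(44) -> [23, 44]
extract_min()->23, [44]
insert(4) -> [4, 44]
extract_min()->4, [44]

Final heap: [44]


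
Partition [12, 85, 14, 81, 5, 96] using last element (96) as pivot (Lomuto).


Pivot: 96
  12 <= 96: advance i (no swap)
  85 <= 96: advance i (no swap)
  14 <= 96: advance i (no swap)
  81 <= 96: advance i (no swap)
  5 <= 96: advance i (no swap)
Place pivot at 5: [12, 85, 14, 81, 5, 96]

Partitioned: [12, 85, 14, 81, 5, 96]


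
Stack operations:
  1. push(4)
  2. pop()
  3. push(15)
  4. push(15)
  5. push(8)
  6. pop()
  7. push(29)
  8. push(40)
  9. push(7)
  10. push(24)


push(4) -> [4]
pop()->4, []
push(15) -> [15]
push(15) -> [15, 15]
push(8) -> [15, 15, 8]
pop()->8, [15, 15]
push(29) -> [15, 15, 29]
push(40) -> [15, 15, 29, 40]
push(7) -> [15, 15, 29, 40, 7]
push(24) -> [15, 15, 29, 40, 7, 24]

Final stack: [15, 15, 29, 40, 7, 24]


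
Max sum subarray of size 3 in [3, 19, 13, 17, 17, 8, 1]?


[0:3]: 35
[1:4]: 49
[2:5]: 47
[3:6]: 42
[4:7]: 26

Max: 49 at [1:4]


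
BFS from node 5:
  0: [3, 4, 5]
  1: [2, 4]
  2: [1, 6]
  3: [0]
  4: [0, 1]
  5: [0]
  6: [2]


Visit 5, enqueue [0]
Visit 0, enqueue [3, 4]
Visit 3, enqueue []
Visit 4, enqueue [1]
Visit 1, enqueue [2]
Visit 2, enqueue [6]
Visit 6, enqueue []

BFS order: [5, 0, 3, 4, 1, 2, 6]


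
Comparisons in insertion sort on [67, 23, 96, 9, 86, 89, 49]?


Algorithm: insertion sort
Input: [67, 23, 96, 9, 86, 89, 49]
Sorted: [9, 23, 49, 67, 86, 89, 96]

14


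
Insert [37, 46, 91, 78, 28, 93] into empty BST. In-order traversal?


Insert 37: root
Insert 46: R from 37
Insert 91: R from 37 -> R from 46
Insert 78: R from 37 -> R from 46 -> L from 91
Insert 28: L from 37
Insert 93: R from 37 -> R from 46 -> R from 91

In-order: [28, 37, 46, 78, 91, 93]


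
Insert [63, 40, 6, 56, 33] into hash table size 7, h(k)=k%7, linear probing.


Insert 63: h=0 -> slot 0
Insert 40: h=5 -> slot 5
Insert 6: h=6 -> slot 6
Insert 56: h=0, 1 probes -> slot 1
Insert 33: h=5, 4 probes -> slot 2

Table: [63, 56, 33, None, None, 40, 6]


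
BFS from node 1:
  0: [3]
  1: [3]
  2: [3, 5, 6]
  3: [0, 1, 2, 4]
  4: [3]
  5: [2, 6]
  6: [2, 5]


Visit 1, enqueue [3]
Visit 3, enqueue [0, 2, 4]
Visit 0, enqueue []
Visit 2, enqueue [5, 6]
Visit 4, enqueue []
Visit 5, enqueue []
Visit 6, enqueue []

BFS order: [1, 3, 0, 2, 4, 5, 6]


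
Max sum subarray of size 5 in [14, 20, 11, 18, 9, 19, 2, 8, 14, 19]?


[0:5]: 72
[1:6]: 77
[2:7]: 59
[3:8]: 56
[4:9]: 52
[5:10]: 62

Max: 77 at [1:6]


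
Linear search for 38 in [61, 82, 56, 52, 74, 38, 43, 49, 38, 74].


i=0: 61!=38
i=1: 82!=38
i=2: 56!=38
i=3: 52!=38
i=4: 74!=38
i=5: 38==38 found!

Found at 5, 6 comps


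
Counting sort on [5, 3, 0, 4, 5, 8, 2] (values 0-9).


Input: [5, 3, 0, 4, 5, 8, 2]
Counts: [1, 0, 1, 1, 1, 2, 0, 0, 1, 0]

Sorted: [0, 2, 3, 4, 5, 5, 8]


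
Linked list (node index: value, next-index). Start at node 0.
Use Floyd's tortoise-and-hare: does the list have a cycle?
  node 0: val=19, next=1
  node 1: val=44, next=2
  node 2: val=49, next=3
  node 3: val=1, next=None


Floyd's tortoise (slow, +1) and hare (fast, +2):
  init: slow=0, fast=0
  step 1: slow=1, fast=2
  step 2: fast 2->3->None, no cycle

Cycle: no


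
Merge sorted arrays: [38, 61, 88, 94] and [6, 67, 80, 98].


Take 6 from B
Take 38 from A
Take 61 from A
Take 67 from B
Take 80 from B
Take 88 from A
Take 94 from A

Merged: [6, 38, 61, 67, 80, 88, 94, 98]


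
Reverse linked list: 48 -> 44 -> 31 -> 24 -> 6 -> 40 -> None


Step 1: curr=48, set curr.next=prev(None) | reversed so far: 48
Step 2: curr=44, set curr.next=prev(48) | reversed so far: 44 -> 48
Step 3: curr=31, set curr.next=prev(44) | reversed so far: 31 -> 44 -> 48
Step 4: curr=24, set curr.next=prev(31) | reversed so far: 24 -> 31 -> 44 -> 48
Step 5: curr=6, set curr.next=prev(24) | reversed so far: 6 -> 24 -> 31 -> 44 -> 48
Step 6: curr=40, set curr.next=prev(6) | reversed so far: 40 -> 6 -> 24 -> 31 -> 44 -> 48

40 -> 6 -> 24 -> 31 -> 44 -> 48 -> None


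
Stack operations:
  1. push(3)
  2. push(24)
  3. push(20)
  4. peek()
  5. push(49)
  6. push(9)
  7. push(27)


push(3) -> [3]
push(24) -> [3, 24]
push(20) -> [3, 24, 20]
peek()->20
push(49) -> [3, 24, 20, 49]
push(9) -> [3, 24, 20, 49, 9]
push(27) -> [3, 24, 20, 49, 9, 27]

Final stack: [3, 24, 20, 49, 9, 27]


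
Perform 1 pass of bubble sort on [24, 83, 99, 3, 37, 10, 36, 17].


Initial: [24, 83, 99, 3, 37, 10, 36, 17]
Pass 1: [24, 83, 3, 37, 10, 36, 17, 99] (5 swaps)

After 1 pass: [24, 83, 3, 37, 10, 36, 17, 99]


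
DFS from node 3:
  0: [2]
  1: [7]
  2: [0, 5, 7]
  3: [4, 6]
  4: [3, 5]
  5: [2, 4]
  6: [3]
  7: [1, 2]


Visit 3, push [6, 4]
Visit 4, push [5]
Visit 5, push [2]
Visit 2, push [7, 0]
Visit 0, push []
Visit 7, push [1]
Visit 1, push []
Visit 6, push []

DFS order: [3, 4, 5, 2, 0, 7, 1, 6]


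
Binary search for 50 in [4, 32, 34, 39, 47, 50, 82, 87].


Step 1: lo=0, hi=7, mid=3, val=39
Step 2: lo=4, hi=7, mid=5, val=50

Found at index 5


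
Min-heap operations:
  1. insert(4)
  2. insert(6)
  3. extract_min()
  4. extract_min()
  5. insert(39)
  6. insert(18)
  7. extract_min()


insert(4) -> [4]
insert(6) -> [4, 6]
extract_min()->4, [6]
extract_min()->6, []
insert(39) -> [39]
insert(18) -> [18, 39]
extract_min()->18, [39]

Final heap: [39]


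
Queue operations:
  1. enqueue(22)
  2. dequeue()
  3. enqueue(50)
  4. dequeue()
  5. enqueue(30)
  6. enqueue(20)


enqueue(22) -> [22]
dequeue()->22, []
enqueue(50) -> [50]
dequeue()->50, []
enqueue(30) -> [30]
enqueue(20) -> [30, 20]

Final queue: [30, 20]


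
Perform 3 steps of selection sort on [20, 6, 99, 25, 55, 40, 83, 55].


Initial: [20, 6, 99, 25, 55, 40, 83, 55]
Step 1: min=6 at 1
  Swap: [6, 20, 99, 25, 55, 40, 83, 55]
Step 2: min=20 at 1
  Swap: [6, 20, 99, 25, 55, 40, 83, 55]
Step 3: min=25 at 3
  Swap: [6, 20, 25, 99, 55, 40, 83, 55]

After 3 steps: [6, 20, 25, 99, 55, 40, 83, 55]


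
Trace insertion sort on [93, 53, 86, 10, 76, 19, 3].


Initial: [93, 53, 86, 10, 76, 19, 3]
Insert 53: [53, 93, 86, 10, 76, 19, 3]
Insert 86: [53, 86, 93, 10, 76, 19, 3]
Insert 10: [10, 53, 86, 93, 76, 19, 3]
Insert 76: [10, 53, 76, 86, 93, 19, 3]
Insert 19: [10, 19, 53, 76, 86, 93, 3]
Insert 3: [3, 10, 19, 53, 76, 86, 93]

Sorted: [3, 10, 19, 53, 76, 86, 93]


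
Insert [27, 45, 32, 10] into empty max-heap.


Insert 27: [27]
Insert 45: [45, 27]
Insert 32: [45, 27, 32]
Insert 10: [45, 27, 32, 10]

Final heap: [45, 27, 32, 10]


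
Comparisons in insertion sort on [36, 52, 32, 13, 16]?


Algorithm: insertion sort
Input: [36, 52, 32, 13, 16]
Sorted: [13, 16, 32, 36, 52]

10


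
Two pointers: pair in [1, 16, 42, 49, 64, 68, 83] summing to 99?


lo=0(1)+hi=6(83)=84
lo=1(16)+hi=6(83)=99

Yes: 16+83=99


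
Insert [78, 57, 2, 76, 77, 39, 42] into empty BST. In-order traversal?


Insert 78: root
Insert 57: L from 78
Insert 2: L from 78 -> L from 57
Insert 76: L from 78 -> R from 57
Insert 77: L from 78 -> R from 57 -> R from 76
Insert 39: L from 78 -> L from 57 -> R from 2
Insert 42: L from 78 -> L from 57 -> R from 2 -> R from 39

In-order: [2, 39, 42, 57, 76, 77, 78]


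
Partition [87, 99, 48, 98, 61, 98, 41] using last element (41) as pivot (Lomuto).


Pivot: 41
Place pivot at 0: [41, 99, 48, 98, 61, 98, 87]

Partitioned: [41, 99, 48, 98, 61, 98, 87]


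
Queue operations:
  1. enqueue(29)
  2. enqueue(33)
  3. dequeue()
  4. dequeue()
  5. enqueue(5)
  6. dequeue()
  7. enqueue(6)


enqueue(29) -> [29]
enqueue(33) -> [29, 33]
dequeue()->29, [33]
dequeue()->33, []
enqueue(5) -> [5]
dequeue()->5, []
enqueue(6) -> [6]

Final queue: [6]


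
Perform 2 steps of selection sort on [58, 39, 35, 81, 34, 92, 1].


Initial: [58, 39, 35, 81, 34, 92, 1]
Step 1: min=1 at 6
  Swap: [1, 39, 35, 81, 34, 92, 58]
Step 2: min=34 at 4
  Swap: [1, 34, 35, 81, 39, 92, 58]

After 2 steps: [1, 34, 35, 81, 39, 92, 58]


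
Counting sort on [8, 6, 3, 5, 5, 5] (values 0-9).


Input: [8, 6, 3, 5, 5, 5]
Counts: [0, 0, 0, 1, 0, 3, 1, 0, 1, 0]

Sorted: [3, 5, 5, 5, 6, 8]


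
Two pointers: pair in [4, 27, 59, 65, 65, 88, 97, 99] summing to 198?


lo=0(4)+hi=7(99)=103
lo=1(27)+hi=7(99)=126
lo=2(59)+hi=7(99)=158
lo=3(65)+hi=7(99)=164
lo=4(65)+hi=7(99)=164
lo=5(88)+hi=7(99)=187
lo=6(97)+hi=7(99)=196

No pair found


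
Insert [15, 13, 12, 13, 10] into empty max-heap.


Insert 15: [15]
Insert 13: [15, 13]
Insert 12: [15, 13, 12]
Insert 13: [15, 13, 12, 13]
Insert 10: [15, 13, 12, 13, 10]

Final heap: [15, 13, 12, 13, 10]


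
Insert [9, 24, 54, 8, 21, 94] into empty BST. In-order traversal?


Insert 9: root
Insert 24: R from 9
Insert 54: R from 9 -> R from 24
Insert 8: L from 9
Insert 21: R from 9 -> L from 24
Insert 94: R from 9 -> R from 24 -> R from 54

In-order: [8, 9, 21, 24, 54, 94]


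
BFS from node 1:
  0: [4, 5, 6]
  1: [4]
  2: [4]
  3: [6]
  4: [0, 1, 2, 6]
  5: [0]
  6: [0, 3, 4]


Visit 1, enqueue [4]
Visit 4, enqueue [0, 2, 6]
Visit 0, enqueue [5]
Visit 2, enqueue []
Visit 6, enqueue [3]
Visit 5, enqueue []
Visit 3, enqueue []

BFS order: [1, 4, 0, 2, 6, 5, 3]


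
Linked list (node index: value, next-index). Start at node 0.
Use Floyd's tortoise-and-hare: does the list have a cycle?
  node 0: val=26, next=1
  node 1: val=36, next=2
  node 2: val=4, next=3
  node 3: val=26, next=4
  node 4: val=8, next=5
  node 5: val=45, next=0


Floyd's tortoise (slow, +1) and hare (fast, +2):
  init: slow=0, fast=0
  step 1: slow=1, fast=2
  step 2: slow=2, fast=4
  step 3: slow=3, fast=0
  step 4: slow=4, fast=2
  step 5: slow=5, fast=4
  step 6: slow=0, fast=0
  slow == fast at node 0: cycle detected

Cycle: yes


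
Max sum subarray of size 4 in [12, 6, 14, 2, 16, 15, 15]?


[0:4]: 34
[1:5]: 38
[2:6]: 47
[3:7]: 48

Max: 48 at [3:7]


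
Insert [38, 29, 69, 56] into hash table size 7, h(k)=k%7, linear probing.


Insert 38: h=3 -> slot 3
Insert 29: h=1 -> slot 1
Insert 69: h=6 -> slot 6
Insert 56: h=0 -> slot 0

Table: [56, 29, None, 38, None, None, 69]


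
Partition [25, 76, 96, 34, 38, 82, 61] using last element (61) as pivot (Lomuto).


Pivot: 61
  25 <= 61: advance i (no swap)
  34 <= 61: swap -> [25, 34, 96, 76, 38, 82, 61]
  38 <= 61: swap -> [25, 34, 38, 76, 96, 82, 61]
Place pivot at 3: [25, 34, 38, 61, 96, 82, 76]

Partitioned: [25, 34, 38, 61, 96, 82, 76]


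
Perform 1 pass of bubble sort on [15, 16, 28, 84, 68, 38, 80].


Initial: [15, 16, 28, 84, 68, 38, 80]
Pass 1: [15, 16, 28, 68, 38, 80, 84] (3 swaps)

After 1 pass: [15, 16, 28, 68, 38, 80, 84]


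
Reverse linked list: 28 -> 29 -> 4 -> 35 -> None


Step 1: curr=28, set curr.next=prev(None) | reversed so far: 28
Step 2: curr=29, set curr.next=prev(28) | reversed so far: 29 -> 28
Step 3: curr=4, set curr.next=prev(29) | reversed so far: 4 -> 29 -> 28
Step 4: curr=35, set curr.next=prev(4) | reversed so far: 35 -> 4 -> 29 -> 28

35 -> 4 -> 29 -> 28 -> None


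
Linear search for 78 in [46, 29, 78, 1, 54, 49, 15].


i=0: 46!=78
i=1: 29!=78
i=2: 78==78 found!

Found at 2, 3 comps


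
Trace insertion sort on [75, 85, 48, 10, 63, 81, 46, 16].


Initial: [75, 85, 48, 10, 63, 81, 46, 16]
Insert 85: [75, 85, 48, 10, 63, 81, 46, 16]
Insert 48: [48, 75, 85, 10, 63, 81, 46, 16]
Insert 10: [10, 48, 75, 85, 63, 81, 46, 16]
Insert 63: [10, 48, 63, 75, 85, 81, 46, 16]
Insert 81: [10, 48, 63, 75, 81, 85, 46, 16]
Insert 46: [10, 46, 48, 63, 75, 81, 85, 16]
Insert 16: [10, 16, 46, 48, 63, 75, 81, 85]

Sorted: [10, 16, 46, 48, 63, 75, 81, 85]


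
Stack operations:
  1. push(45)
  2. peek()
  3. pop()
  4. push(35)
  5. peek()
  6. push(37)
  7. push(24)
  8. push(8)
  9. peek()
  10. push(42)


push(45) -> [45]
peek()->45
pop()->45, []
push(35) -> [35]
peek()->35
push(37) -> [35, 37]
push(24) -> [35, 37, 24]
push(8) -> [35, 37, 24, 8]
peek()->8
push(42) -> [35, 37, 24, 8, 42]

Final stack: [35, 37, 24, 8, 42]


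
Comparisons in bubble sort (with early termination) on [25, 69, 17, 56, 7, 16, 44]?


Algorithm: bubble sort (with early termination)
Input: [25, 69, 17, 56, 7, 16, 44]
Sorted: [7, 16, 17, 25, 44, 56, 69]

20


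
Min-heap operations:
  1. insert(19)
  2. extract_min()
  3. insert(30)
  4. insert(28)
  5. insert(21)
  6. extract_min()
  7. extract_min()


insert(19) -> [19]
extract_min()->19, []
insert(30) -> [30]
insert(28) -> [28, 30]
insert(21) -> [21, 30, 28]
extract_min()->21, [28, 30]
extract_min()->28, [30]

Final heap: [30]


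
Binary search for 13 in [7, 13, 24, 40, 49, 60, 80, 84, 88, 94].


Step 1: lo=0, hi=9, mid=4, val=49
Step 2: lo=0, hi=3, mid=1, val=13

Found at index 1


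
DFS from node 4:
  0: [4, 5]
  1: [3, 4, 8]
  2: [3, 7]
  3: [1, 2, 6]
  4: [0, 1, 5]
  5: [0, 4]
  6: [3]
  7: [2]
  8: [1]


Visit 4, push [5, 1, 0]
Visit 0, push [5]
Visit 5, push []
Visit 1, push [8, 3]
Visit 3, push [6, 2]
Visit 2, push [7]
Visit 7, push []
Visit 6, push []
Visit 8, push []

DFS order: [4, 0, 5, 1, 3, 2, 7, 6, 8]


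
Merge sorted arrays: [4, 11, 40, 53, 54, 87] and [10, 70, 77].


Take 4 from A
Take 10 from B
Take 11 from A
Take 40 from A
Take 53 from A
Take 54 from A
Take 70 from B
Take 77 from B

Merged: [4, 10, 11, 40, 53, 54, 70, 77, 87]


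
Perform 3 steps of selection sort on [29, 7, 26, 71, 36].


Initial: [29, 7, 26, 71, 36]
Step 1: min=7 at 1
  Swap: [7, 29, 26, 71, 36]
Step 2: min=26 at 2
  Swap: [7, 26, 29, 71, 36]
Step 3: min=29 at 2
  Swap: [7, 26, 29, 71, 36]

After 3 steps: [7, 26, 29, 71, 36]


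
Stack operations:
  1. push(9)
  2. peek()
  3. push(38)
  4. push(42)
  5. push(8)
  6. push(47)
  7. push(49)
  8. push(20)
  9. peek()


push(9) -> [9]
peek()->9
push(38) -> [9, 38]
push(42) -> [9, 38, 42]
push(8) -> [9, 38, 42, 8]
push(47) -> [9, 38, 42, 8, 47]
push(49) -> [9, 38, 42, 8, 47, 49]
push(20) -> [9, 38, 42, 8, 47, 49, 20]
peek()->20

Final stack: [9, 38, 42, 8, 47, 49, 20]


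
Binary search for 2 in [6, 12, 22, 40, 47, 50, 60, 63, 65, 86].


Step 1: lo=0, hi=9, mid=4, val=47
Step 2: lo=0, hi=3, mid=1, val=12
Step 3: lo=0, hi=0, mid=0, val=6

Not found


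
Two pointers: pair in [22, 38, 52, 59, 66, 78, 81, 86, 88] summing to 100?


lo=0(22)+hi=8(88)=110
lo=0(22)+hi=7(86)=108
lo=0(22)+hi=6(81)=103
lo=0(22)+hi=5(78)=100

Yes: 22+78=100
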